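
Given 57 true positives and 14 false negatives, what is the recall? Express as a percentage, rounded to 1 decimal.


Recall = TP / (TP + FN) * 100
= 57 / (57 + 14)
= 57 / 71
= 0.8028
= 80.3%

80.3


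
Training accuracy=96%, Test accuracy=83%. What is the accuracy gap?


Gap = train_accuracy - test_accuracy
= 96 - 83
= 13%
This gap suggests the model is overfitting.

13


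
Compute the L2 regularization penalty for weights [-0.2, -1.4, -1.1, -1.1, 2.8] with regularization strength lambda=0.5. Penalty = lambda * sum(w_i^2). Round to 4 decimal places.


Squaring each weight:
(-0.2)^2 = 0.04
(-1.4)^2 = 1.96
(-1.1)^2 = 1.21
(-1.1)^2 = 1.21
2.8^2 = 7.84
Sum of squares = 12.26
Penalty = 0.5 * 12.26 = 6.1300

6.1300


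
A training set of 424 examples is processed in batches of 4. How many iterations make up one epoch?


Iterations per epoch = dataset_size / batch_size
= 424 / 4
= 106

106


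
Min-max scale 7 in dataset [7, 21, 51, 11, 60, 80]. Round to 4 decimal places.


Min = 7, Max = 80
Range = 80 - 7 = 73
Scaled = (x - min) / (max - min)
= (7 - 7) / 73
= 0 / 73
= 0.0000

0.0000


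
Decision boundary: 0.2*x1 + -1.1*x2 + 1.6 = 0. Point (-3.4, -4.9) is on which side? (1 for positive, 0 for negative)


Compute 0.2 * -3.4 + -1.1 * -4.9 + 1.6
= -0.68 + 5.39 + 1.6
= 6.31
Since 6.31 >= 0, the point is on the positive side.

1


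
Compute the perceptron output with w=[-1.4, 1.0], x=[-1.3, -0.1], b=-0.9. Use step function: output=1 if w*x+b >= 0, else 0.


z = w . x + b
= -1.4*-1.3 + 1.0*-0.1 + -0.9
= 1.82 + -0.1 + -0.9
= 1.72 + -0.9
= 0.82
Since z = 0.82 >= 0, output = 1

1


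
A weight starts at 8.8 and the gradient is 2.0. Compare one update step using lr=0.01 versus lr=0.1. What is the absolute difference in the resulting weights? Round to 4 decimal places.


With lr=0.01: w_new = 8.8 - 0.01 * 2.0 = 8.78
With lr=0.1: w_new = 8.8 - 0.1 * 2.0 = 8.6
Absolute difference = |8.78 - 8.6|
= 0.1800

0.1800


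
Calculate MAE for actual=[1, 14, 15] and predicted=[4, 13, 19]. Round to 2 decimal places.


Absolute errors: [3, 1, 4]
Sum of absolute errors = 8
MAE = 8 / 3 = 2.67

2.67


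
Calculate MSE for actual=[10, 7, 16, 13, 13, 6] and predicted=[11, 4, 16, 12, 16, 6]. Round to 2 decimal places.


Differences: [-1, 3, 0, 1, -3, 0]
Squared errors: [1, 9, 0, 1, 9, 0]
Sum of squared errors = 20
MSE = 20 / 6 = 3.33

3.33


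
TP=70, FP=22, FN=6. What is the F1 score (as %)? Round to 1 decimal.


Precision = TP / (TP + FP) = 70 / 92 = 0.7609
Recall = TP / (TP + FN) = 70 / 76 = 0.9211
F1 = 2 * P * R / (P + R)
= 2 * 0.7609 * 0.9211 / (0.7609 + 0.9211)
= 1.4016 / 1.6819
= 0.8333
As percentage: 83.3%

83.3


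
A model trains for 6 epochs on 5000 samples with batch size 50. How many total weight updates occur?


Iterations per epoch = 5000 / 50 = 100
Total updates = iterations_per_epoch * epochs
= 100 * 6
= 600

600


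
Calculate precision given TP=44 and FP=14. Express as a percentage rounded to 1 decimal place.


Precision = TP / (TP + FP) * 100
= 44 / (44 + 14)
= 44 / 58
= 0.7586
= 75.9%

75.9


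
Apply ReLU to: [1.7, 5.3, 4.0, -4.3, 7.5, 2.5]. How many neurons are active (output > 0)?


ReLU(x) = max(0, x) for each element:
ReLU(1.7) = 1.7
ReLU(5.3) = 5.3
ReLU(4.0) = 4.0
ReLU(-4.3) = 0
ReLU(7.5) = 7.5
ReLU(2.5) = 2.5
Active neurons (>0): 5

5


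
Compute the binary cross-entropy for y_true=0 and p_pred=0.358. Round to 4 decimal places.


For y=0: Loss = -log(1-p)
= -log(1 - 0.358)
= -log(0.642)
= -(-0.4432)
= 0.4432

0.4432


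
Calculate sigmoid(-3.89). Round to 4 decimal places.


sigmoid(z) = 1 / (1 + exp(-z))
exp(-(-3.89)) = exp(3.89) = 48.9109
1 + 48.9109 = 49.9109
1 / 49.9109 = 0.0200

0.0200


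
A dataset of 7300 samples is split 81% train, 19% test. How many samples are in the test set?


Train samples = 7300 * 81% = 5913
Test samples = 7300 - 5913
= 1387

1387


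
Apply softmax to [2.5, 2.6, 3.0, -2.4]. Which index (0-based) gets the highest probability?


Softmax is a monotonic transformation, so it preserves the argmax.
We need to find the index of the maximum logit.
Index 0: 2.5
Index 1: 2.6
Index 2: 3.0
Index 3: -2.4
Maximum logit = 3.0 at index 2

2


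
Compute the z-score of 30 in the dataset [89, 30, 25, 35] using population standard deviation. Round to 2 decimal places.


Mean = (89 + 30 + 25 + 35) / 4 = 44.75
Variance = sum((x_i - mean)^2) / n = 665.1875
Std = sqrt(665.1875) = 25.7912
Z = (x - mean) / std
= (30 - 44.75) / 25.7912
= -14.75 / 25.7912
= -0.57

-0.57


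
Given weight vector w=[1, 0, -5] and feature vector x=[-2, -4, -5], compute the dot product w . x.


Element-wise products:
1 * -2 = -2
0 * -4 = 0
-5 * -5 = 25
Sum = -2 + 0 + 25
= 23

23


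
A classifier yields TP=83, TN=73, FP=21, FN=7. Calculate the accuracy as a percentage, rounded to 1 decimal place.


Accuracy = (TP + TN) / (TP + TN + FP + FN) * 100
= (83 + 73) / (83 + 73 + 21 + 7)
= 156 / 184
= 0.8478
= 84.8%

84.8


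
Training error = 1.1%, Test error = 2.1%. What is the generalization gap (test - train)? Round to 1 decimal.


Generalization gap = test_error - train_error
= 2.1 - 1.1
= 1.0%
A small gap suggests good generalization.

1.0


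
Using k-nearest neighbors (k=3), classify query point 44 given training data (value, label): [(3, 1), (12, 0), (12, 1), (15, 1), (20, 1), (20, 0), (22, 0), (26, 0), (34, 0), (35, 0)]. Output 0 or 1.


Distances from query 44:
Point 35 (class 0): distance = 9
Point 34 (class 0): distance = 10
Point 26 (class 0): distance = 18
K=3 nearest neighbors: classes = [0, 0, 0]
Votes for class 1: 0 / 3
Majority vote => class 0

0


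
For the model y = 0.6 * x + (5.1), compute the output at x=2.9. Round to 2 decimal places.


y = 0.6 * 2.9 + (5.1)
= 1.74 + (5.1)
= 6.84

6.84


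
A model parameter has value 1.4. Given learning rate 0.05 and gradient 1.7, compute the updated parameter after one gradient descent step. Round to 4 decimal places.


w_new = w_old - lr * gradient
= 1.4 - 0.05 * 1.7
= 1.4 - (0.085)
= 1.3150

1.3150


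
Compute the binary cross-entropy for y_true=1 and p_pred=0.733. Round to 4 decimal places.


For y=1: Loss = -log(p)
= -log(0.733)
= -(-0.3106)
= 0.3106

0.3106


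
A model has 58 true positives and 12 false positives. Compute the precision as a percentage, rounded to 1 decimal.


Precision = TP / (TP + FP) * 100
= 58 / (58 + 12)
= 58 / 70
= 0.8286
= 82.9%

82.9


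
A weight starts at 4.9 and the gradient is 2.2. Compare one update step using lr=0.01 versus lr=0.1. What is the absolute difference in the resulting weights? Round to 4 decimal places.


With lr=0.01: w_new = 4.9 - 0.01 * 2.2 = 4.878
With lr=0.1: w_new = 4.9 - 0.1 * 2.2 = 4.68
Absolute difference = |4.878 - 4.68|
= 0.1980

0.1980


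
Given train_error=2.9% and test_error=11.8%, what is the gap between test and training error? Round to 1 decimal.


Generalization gap = test_error - train_error
= 11.8 - 2.9
= 8.9%
A moderate gap.

8.9


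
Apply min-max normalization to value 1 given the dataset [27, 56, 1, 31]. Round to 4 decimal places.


Min = 1, Max = 56
Range = 56 - 1 = 55
Scaled = (x - min) / (max - min)
= (1 - 1) / 55
= 0 / 55
= 0.0000

0.0000


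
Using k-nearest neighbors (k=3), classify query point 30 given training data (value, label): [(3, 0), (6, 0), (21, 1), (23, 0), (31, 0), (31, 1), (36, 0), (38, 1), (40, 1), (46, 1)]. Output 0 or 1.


Distances from query 30:
Point 31 (class 0): distance = 1
Point 31 (class 1): distance = 1
Point 36 (class 0): distance = 6
K=3 nearest neighbors: classes = [0, 1, 0]
Votes for class 1: 1 / 3
Majority vote => class 0

0


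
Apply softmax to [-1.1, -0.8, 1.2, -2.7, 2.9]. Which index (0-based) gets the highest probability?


Softmax is a monotonic transformation, so it preserves the argmax.
We need to find the index of the maximum logit.
Index 0: -1.1
Index 1: -0.8
Index 2: 1.2
Index 3: -2.7
Index 4: 2.9
Maximum logit = 2.9 at index 4

4


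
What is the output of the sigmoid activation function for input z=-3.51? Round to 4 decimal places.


sigmoid(z) = 1 / (1 + exp(-z))
exp(-(-3.51)) = exp(3.51) = 33.4483
1 + 33.4483 = 34.4483
1 / 34.4483 = 0.0290

0.0290


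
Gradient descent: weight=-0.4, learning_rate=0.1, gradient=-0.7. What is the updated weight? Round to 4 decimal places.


w_new = w_old - lr * gradient
= -0.4 - 0.1 * -0.7
= -0.4 - (-0.07)
= -0.3300

-0.3300


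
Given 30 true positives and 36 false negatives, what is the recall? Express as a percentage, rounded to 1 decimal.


Recall = TP / (TP + FN) * 100
= 30 / (30 + 36)
= 30 / 66
= 0.4545
= 45.5%

45.5


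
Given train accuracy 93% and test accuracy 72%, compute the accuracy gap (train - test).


Gap = train_accuracy - test_accuracy
= 93 - 72
= 21%
This large gap strongly indicates overfitting.

21


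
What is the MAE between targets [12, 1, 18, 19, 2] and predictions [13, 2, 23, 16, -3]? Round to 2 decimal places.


Absolute errors: [1, 1, 5, 3, 5]
Sum of absolute errors = 15
MAE = 15 / 5 = 3.00

3.00


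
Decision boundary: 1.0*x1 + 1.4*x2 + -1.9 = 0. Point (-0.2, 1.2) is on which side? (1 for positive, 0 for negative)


Compute 1.0 * -0.2 + 1.4 * 1.2 + -1.9
= -0.2 + 1.68 + -1.9
= -0.42
Since -0.42 < 0, the point is on the negative side.

0


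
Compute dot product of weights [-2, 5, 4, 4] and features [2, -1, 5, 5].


Element-wise products:
-2 * 2 = -4
5 * -1 = -5
4 * 5 = 20
4 * 5 = 20
Sum = -4 + -5 + 20 + 20
= 31

31


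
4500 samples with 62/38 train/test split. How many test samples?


Train samples = 4500 * 62% = 2790
Test samples = 4500 - 2790
= 1710

1710


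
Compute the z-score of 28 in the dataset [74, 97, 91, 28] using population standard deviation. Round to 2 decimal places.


Mean = (74 + 97 + 91 + 28) / 4 = 72.5
Variance = sum((x_i - mean)^2) / n = 731.25
Std = sqrt(731.25) = 27.0416
Z = (x - mean) / std
= (28 - 72.5) / 27.0416
= -44.5 / 27.0416
= -1.65

-1.65


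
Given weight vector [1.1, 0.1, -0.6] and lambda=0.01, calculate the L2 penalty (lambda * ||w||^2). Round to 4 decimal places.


Squaring each weight:
1.1^2 = 1.21
0.1^2 = 0.01
(-0.6)^2 = 0.36
Sum of squares = 1.58
Penalty = 0.01 * 1.58 = 0.0158

0.0158


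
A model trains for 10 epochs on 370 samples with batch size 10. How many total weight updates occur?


Iterations per epoch = 370 / 10 = 37
Total updates = iterations_per_epoch * epochs
= 37 * 10
= 370

370


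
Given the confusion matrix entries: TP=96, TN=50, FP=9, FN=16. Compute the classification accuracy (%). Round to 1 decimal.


Accuracy = (TP + TN) / (TP + TN + FP + FN) * 100
= (96 + 50) / (96 + 50 + 9 + 16)
= 146 / 171
= 0.8538
= 85.4%

85.4


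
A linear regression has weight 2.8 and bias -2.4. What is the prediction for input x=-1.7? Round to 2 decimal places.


y = 2.8 * -1.7 + (-2.4)
= -4.76 + (-2.4)
= -7.16

-7.16


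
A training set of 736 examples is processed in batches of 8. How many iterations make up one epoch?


Iterations per epoch = dataset_size / batch_size
= 736 / 8
= 92

92


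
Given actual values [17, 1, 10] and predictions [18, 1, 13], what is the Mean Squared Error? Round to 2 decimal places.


Differences: [-1, 0, -3]
Squared errors: [1, 0, 9]
Sum of squared errors = 10
MSE = 10 / 3 = 3.33

3.33


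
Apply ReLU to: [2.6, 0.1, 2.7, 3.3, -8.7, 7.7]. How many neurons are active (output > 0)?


ReLU(x) = max(0, x) for each element:
ReLU(2.6) = 2.6
ReLU(0.1) = 0.1
ReLU(2.7) = 2.7
ReLU(3.3) = 3.3
ReLU(-8.7) = 0
ReLU(7.7) = 7.7
Active neurons (>0): 5

5


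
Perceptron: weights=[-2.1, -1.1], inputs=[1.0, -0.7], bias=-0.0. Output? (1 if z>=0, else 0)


z = w . x + b
= -2.1*1.0 + -1.1*-0.7 + -0.0
= -2.1 + 0.77 + -0.0
= -1.33 + -0.0
= -1.33
Since z = -1.33 < 0, output = 0

0


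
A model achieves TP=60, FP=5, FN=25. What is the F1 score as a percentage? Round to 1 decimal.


Precision = TP / (TP + FP) = 60 / 65 = 0.9231
Recall = TP / (TP + FN) = 60 / 85 = 0.7059
F1 = 2 * P * R / (P + R)
= 2 * 0.9231 * 0.7059 / (0.9231 + 0.7059)
= 1.3032 / 1.629
= 0.8
As percentage: 80.0%

80.0


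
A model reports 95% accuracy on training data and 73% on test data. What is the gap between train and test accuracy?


Gap = train_accuracy - test_accuracy
= 95 - 73
= 22%
This large gap strongly indicates overfitting.

22


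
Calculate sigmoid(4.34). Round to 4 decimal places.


sigmoid(z) = 1 / (1 + exp(-z))
exp(-(4.34)) = exp(-4.34) = 0.013
1 + 0.013 = 1.013
1 / 1.013 = 0.9871

0.9871


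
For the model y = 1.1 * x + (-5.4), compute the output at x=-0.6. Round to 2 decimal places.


y = 1.1 * -0.6 + (-5.4)
= -0.66 + (-5.4)
= -6.06

-6.06


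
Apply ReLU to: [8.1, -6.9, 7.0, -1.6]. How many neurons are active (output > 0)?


ReLU(x) = max(0, x) for each element:
ReLU(8.1) = 8.1
ReLU(-6.9) = 0
ReLU(7.0) = 7.0
ReLU(-1.6) = 0
Active neurons (>0): 2

2


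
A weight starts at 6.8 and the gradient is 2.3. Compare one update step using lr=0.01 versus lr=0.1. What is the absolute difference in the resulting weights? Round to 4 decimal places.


With lr=0.01: w_new = 6.8 - 0.01 * 2.3 = 6.777
With lr=0.1: w_new = 6.8 - 0.1 * 2.3 = 6.57
Absolute difference = |6.777 - 6.57|
= 0.2070

0.2070


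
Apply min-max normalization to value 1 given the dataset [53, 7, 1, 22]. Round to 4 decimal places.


Min = 1, Max = 53
Range = 53 - 1 = 52
Scaled = (x - min) / (max - min)
= (1 - 1) / 52
= 0 / 52
= 0.0000

0.0000


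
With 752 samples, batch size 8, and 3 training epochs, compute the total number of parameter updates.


Iterations per epoch = 752 / 8 = 94
Total updates = iterations_per_epoch * epochs
= 94 * 3
= 282

282


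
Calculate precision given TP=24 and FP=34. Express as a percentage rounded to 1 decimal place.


Precision = TP / (TP + FP) * 100
= 24 / (24 + 34)
= 24 / 58
= 0.4138
= 41.4%

41.4


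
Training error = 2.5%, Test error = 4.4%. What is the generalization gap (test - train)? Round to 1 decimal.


Generalization gap = test_error - train_error
= 4.4 - 2.5
= 1.9%
A small gap suggests good generalization.

1.9


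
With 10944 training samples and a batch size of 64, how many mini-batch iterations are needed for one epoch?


Iterations per epoch = dataset_size / batch_size
= 10944 / 64
= 171

171


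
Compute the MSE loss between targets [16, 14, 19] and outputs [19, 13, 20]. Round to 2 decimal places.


Differences: [-3, 1, -1]
Squared errors: [9, 1, 1]
Sum of squared errors = 11
MSE = 11 / 3 = 3.67

3.67


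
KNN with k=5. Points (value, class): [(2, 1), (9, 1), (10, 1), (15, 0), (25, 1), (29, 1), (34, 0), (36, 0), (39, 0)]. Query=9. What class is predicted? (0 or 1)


Distances from query 9:
Point 9 (class 1): distance = 0
Point 10 (class 1): distance = 1
Point 15 (class 0): distance = 6
Point 2 (class 1): distance = 7
Point 25 (class 1): distance = 16
K=5 nearest neighbors: classes = [1, 1, 0, 1, 1]
Votes for class 1: 4 / 5
Majority vote => class 1

1


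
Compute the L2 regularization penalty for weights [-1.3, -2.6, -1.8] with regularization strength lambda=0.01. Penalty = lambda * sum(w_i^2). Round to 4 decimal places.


Squaring each weight:
(-1.3)^2 = 1.69
(-2.6)^2 = 6.76
(-1.8)^2 = 3.24
Sum of squares = 11.69
Penalty = 0.01 * 11.69 = 0.1169

0.1169


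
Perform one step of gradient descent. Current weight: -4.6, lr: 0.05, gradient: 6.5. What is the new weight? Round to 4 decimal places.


w_new = w_old - lr * gradient
= -4.6 - 0.05 * 6.5
= -4.6 - (0.325)
= -4.9250

-4.9250


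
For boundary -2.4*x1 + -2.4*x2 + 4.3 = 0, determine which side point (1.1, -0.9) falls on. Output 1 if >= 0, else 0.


Compute -2.4 * 1.1 + -2.4 * -0.9 + 4.3
= -2.64 + 2.16 + 4.3
= 3.82
Since 3.82 >= 0, the point is on the positive side.

1


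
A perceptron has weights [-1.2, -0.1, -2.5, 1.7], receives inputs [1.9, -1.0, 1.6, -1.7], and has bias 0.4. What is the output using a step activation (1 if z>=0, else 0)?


z = w . x + b
= -1.2*1.9 + -0.1*-1.0 + -2.5*1.6 + 1.7*-1.7 + 0.4
= -2.28 + 0.1 + -4.0 + -2.89 + 0.4
= -9.07 + 0.4
= -8.67
Since z = -8.67 < 0, output = 0

0


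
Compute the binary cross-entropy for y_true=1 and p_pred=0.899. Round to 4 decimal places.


For y=1: Loss = -log(p)
= -log(0.899)
= -(-0.1065)
= 0.1065

0.1065


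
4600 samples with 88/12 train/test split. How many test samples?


Train samples = 4600 * 88% = 4048
Test samples = 4600 - 4048
= 552

552


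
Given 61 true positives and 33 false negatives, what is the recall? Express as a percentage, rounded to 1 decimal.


Recall = TP / (TP + FN) * 100
= 61 / (61 + 33)
= 61 / 94
= 0.6489
= 64.9%

64.9


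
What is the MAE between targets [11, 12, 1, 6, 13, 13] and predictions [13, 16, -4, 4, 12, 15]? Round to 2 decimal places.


Absolute errors: [2, 4, 5, 2, 1, 2]
Sum of absolute errors = 16
MAE = 16 / 6 = 2.67

2.67


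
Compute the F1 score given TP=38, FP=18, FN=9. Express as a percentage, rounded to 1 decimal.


Precision = TP / (TP + FP) = 38 / 56 = 0.6786
Recall = TP / (TP + FN) = 38 / 47 = 0.8085
F1 = 2 * P * R / (P + R)
= 2 * 0.6786 * 0.8085 / (0.6786 + 0.8085)
= 1.0973 / 1.4871
= 0.7379
As percentage: 73.8%

73.8


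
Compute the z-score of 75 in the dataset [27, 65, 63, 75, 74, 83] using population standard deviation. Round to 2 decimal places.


Mean = (27 + 65 + 63 + 75 + 74 + 83) / 6 = 64.5
Variance = sum((x_i - mean)^2) / n = 325.25
Std = sqrt(325.25) = 18.0347
Z = (x - mean) / std
= (75 - 64.5) / 18.0347
= 10.5 / 18.0347
= 0.58

0.58


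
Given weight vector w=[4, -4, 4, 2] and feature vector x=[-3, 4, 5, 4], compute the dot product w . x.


Element-wise products:
4 * -3 = -12
-4 * 4 = -16
4 * 5 = 20
2 * 4 = 8
Sum = -12 + -16 + 20 + 8
= 0

0


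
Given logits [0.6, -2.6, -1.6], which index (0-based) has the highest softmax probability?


Softmax is a monotonic transformation, so it preserves the argmax.
We need to find the index of the maximum logit.
Index 0: 0.6
Index 1: -2.6
Index 2: -1.6
Maximum logit = 0.6 at index 0

0


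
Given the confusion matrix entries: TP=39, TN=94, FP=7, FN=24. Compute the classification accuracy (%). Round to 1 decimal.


Accuracy = (TP + TN) / (TP + TN + FP + FN) * 100
= (39 + 94) / (39 + 94 + 7 + 24)
= 133 / 164
= 0.811
= 81.1%

81.1


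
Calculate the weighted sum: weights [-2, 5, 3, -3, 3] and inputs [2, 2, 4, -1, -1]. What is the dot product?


Element-wise products:
-2 * 2 = -4
5 * 2 = 10
3 * 4 = 12
-3 * -1 = 3
3 * -1 = -3
Sum = -4 + 10 + 12 + 3 + -3
= 18

18


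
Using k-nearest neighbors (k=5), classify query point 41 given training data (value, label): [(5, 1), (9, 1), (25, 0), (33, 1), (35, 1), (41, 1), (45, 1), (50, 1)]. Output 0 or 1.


Distances from query 41:
Point 41 (class 1): distance = 0
Point 45 (class 1): distance = 4
Point 35 (class 1): distance = 6
Point 33 (class 1): distance = 8
Point 50 (class 1): distance = 9
K=5 nearest neighbors: classes = [1, 1, 1, 1, 1]
Votes for class 1: 5 / 5
Majority vote => class 1

1


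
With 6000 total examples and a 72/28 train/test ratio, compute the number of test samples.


Train samples = 6000 * 72% = 4320
Test samples = 6000 - 4320
= 1680

1680


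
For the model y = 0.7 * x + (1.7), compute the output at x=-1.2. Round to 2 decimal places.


y = 0.7 * -1.2 + (1.7)
= -0.84 + (1.7)
= 0.86

0.86


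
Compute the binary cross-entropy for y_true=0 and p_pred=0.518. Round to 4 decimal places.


For y=0: Loss = -log(1-p)
= -log(1 - 0.518)
= -log(0.482)
= -(-0.7298)
= 0.7298

0.7298


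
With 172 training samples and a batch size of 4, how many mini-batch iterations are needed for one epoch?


Iterations per epoch = dataset_size / batch_size
= 172 / 4
= 43

43


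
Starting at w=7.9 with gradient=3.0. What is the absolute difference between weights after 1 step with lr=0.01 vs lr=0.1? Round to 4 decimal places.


With lr=0.01: w_new = 7.9 - 0.01 * 3.0 = 7.87
With lr=0.1: w_new = 7.9 - 0.1 * 3.0 = 7.6
Absolute difference = |7.87 - 7.6|
= 0.2700

0.2700


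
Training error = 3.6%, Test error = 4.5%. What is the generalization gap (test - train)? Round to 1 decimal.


Generalization gap = test_error - train_error
= 4.5 - 3.6
= 0.9%
A small gap suggests good generalization.

0.9


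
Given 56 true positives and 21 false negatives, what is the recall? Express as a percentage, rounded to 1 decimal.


Recall = TP / (TP + FN) * 100
= 56 / (56 + 21)
= 56 / 77
= 0.7273
= 72.7%

72.7


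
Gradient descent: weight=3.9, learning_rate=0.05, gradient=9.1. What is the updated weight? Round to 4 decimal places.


w_new = w_old - lr * gradient
= 3.9 - 0.05 * 9.1
= 3.9 - (0.455)
= 3.4450

3.4450


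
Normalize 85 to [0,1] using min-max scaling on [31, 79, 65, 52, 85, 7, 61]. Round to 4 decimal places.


Min = 7, Max = 85
Range = 85 - 7 = 78
Scaled = (x - min) / (max - min)
= (85 - 7) / 78
= 78 / 78
= 1.0000

1.0000


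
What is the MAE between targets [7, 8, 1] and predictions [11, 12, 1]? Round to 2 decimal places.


Absolute errors: [4, 4, 0]
Sum of absolute errors = 8
MAE = 8 / 3 = 2.67

2.67


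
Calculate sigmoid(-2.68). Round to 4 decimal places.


sigmoid(z) = 1 / (1 + exp(-z))
exp(-(-2.68)) = exp(2.68) = 14.5851
1 + 14.5851 = 15.5851
1 / 15.5851 = 0.0642

0.0642


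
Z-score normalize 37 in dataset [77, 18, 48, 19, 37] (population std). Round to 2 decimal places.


Mean = (77 + 18 + 48 + 19 + 37) / 5 = 39.8
Variance = sum((x_i - mean)^2) / n = 473.36
Std = sqrt(473.36) = 21.7568
Z = (x - mean) / std
= (37 - 39.8) / 21.7568
= -2.8 / 21.7568
= -0.13

-0.13


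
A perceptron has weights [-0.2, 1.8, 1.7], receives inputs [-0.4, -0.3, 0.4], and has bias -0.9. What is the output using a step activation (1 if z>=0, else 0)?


z = w . x + b
= -0.2*-0.4 + 1.8*-0.3 + 1.7*0.4 + -0.9
= 0.08 + -0.54 + 0.68 + -0.9
= 0.22 + -0.9
= -0.68
Since z = -0.68 < 0, output = 0

0


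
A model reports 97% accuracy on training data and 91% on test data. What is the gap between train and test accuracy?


Gap = train_accuracy - test_accuracy
= 97 - 91
= 6%
This moderate gap may indicate mild overfitting.

6


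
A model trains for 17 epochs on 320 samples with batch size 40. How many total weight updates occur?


Iterations per epoch = 320 / 40 = 8
Total updates = iterations_per_epoch * epochs
= 8 * 17
= 136

136


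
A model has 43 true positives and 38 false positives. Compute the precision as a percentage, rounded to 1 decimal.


Precision = TP / (TP + FP) * 100
= 43 / (43 + 38)
= 43 / 81
= 0.5309
= 53.1%

53.1


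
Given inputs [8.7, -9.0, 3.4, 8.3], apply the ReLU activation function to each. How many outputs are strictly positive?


ReLU(x) = max(0, x) for each element:
ReLU(8.7) = 8.7
ReLU(-9.0) = 0
ReLU(3.4) = 3.4
ReLU(8.3) = 8.3
Active neurons (>0): 3

3


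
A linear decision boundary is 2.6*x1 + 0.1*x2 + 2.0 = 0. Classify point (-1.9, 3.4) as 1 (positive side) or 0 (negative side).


Compute 2.6 * -1.9 + 0.1 * 3.4 + 2.0
= -4.94 + 0.34 + 2.0
= -2.6
Since -2.6 < 0, the point is on the negative side.

0


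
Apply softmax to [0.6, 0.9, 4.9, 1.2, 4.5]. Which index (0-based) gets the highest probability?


Softmax is a monotonic transformation, so it preserves the argmax.
We need to find the index of the maximum logit.
Index 0: 0.6
Index 1: 0.9
Index 2: 4.9
Index 3: 1.2
Index 4: 4.5
Maximum logit = 4.9 at index 2

2


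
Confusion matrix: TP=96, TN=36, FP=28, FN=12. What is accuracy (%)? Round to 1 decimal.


Accuracy = (TP + TN) / (TP + TN + FP + FN) * 100
= (96 + 36) / (96 + 36 + 28 + 12)
= 132 / 172
= 0.7674
= 76.7%

76.7


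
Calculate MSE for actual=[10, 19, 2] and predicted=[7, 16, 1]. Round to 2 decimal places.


Differences: [3, 3, 1]
Squared errors: [9, 9, 1]
Sum of squared errors = 19
MSE = 19 / 3 = 6.33

6.33


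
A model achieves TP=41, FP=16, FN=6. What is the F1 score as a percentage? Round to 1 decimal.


Precision = TP / (TP + FP) = 41 / 57 = 0.7193
Recall = TP / (TP + FN) = 41 / 47 = 0.8723
F1 = 2 * P * R / (P + R)
= 2 * 0.7193 * 0.8723 / (0.7193 + 0.8723)
= 1.2549 / 1.5916
= 0.7885
As percentage: 78.8%

78.8


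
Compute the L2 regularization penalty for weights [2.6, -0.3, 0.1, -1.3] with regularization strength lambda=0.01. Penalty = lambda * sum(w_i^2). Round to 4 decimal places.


Squaring each weight:
2.6^2 = 6.76
(-0.3)^2 = 0.09
0.1^2 = 0.01
(-1.3)^2 = 1.69
Sum of squares = 8.55
Penalty = 0.01 * 8.55 = 0.0855

0.0855


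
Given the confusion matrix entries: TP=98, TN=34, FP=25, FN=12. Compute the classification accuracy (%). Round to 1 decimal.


Accuracy = (TP + TN) / (TP + TN + FP + FN) * 100
= (98 + 34) / (98 + 34 + 25 + 12)
= 132 / 169
= 0.7811
= 78.1%

78.1


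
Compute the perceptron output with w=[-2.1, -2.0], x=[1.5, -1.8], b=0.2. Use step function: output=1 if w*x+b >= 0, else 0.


z = w . x + b
= -2.1*1.5 + -2.0*-1.8 + 0.2
= -3.15 + 3.6 + 0.2
= 0.45 + 0.2
= 0.65
Since z = 0.65 >= 0, output = 1

1


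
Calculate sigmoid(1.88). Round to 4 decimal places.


sigmoid(z) = 1 / (1 + exp(-z))
exp(-(1.88)) = exp(-1.88) = 0.1526
1 + 0.1526 = 1.1526
1 / 1.1526 = 0.8676

0.8676


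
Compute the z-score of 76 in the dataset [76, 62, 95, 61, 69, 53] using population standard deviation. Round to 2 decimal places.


Mean = (76 + 62 + 95 + 61 + 69 + 53) / 6 = 69.3333
Variance = sum((x_i - mean)^2) / n = 182.2222
Std = sqrt(182.2222) = 13.499
Z = (x - mean) / std
= (76 - 69.3333) / 13.499
= 6.6667 / 13.499
= 0.49

0.49


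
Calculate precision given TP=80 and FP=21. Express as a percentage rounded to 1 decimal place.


Precision = TP / (TP + FP) * 100
= 80 / (80 + 21)
= 80 / 101
= 0.7921
= 79.2%

79.2


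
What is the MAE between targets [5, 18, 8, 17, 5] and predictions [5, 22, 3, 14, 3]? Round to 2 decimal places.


Absolute errors: [0, 4, 5, 3, 2]
Sum of absolute errors = 14
MAE = 14 / 5 = 2.80

2.80


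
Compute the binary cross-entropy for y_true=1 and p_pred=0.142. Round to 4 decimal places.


For y=1: Loss = -log(p)
= -log(0.142)
= -(-1.9519)
= 1.9519

1.9519


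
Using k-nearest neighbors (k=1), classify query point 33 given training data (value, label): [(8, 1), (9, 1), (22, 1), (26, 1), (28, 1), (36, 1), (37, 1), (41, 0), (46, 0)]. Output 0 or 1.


Distances from query 33:
Point 36 (class 1): distance = 3
K=1 nearest neighbors: classes = [1]
Votes for class 1: 1 / 1
Majority vote => class 1

1


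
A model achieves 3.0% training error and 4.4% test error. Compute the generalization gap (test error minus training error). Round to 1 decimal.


Generalization gap = test_error - train_error
= 4.4 - 3.0
= 1.4%
A small gap suggests good generalization.

1.4


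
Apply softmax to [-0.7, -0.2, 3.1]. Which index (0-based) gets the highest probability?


Softmax is a monotonic transformation, so it preserves the argmax.
We need to find the index of the maximum logit.
Index 0: -0.7
Index 1: -0.2
Index 2: 3.1
Maximum logit = 3.1 at index 2

2


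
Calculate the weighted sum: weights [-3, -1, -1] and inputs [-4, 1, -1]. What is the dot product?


Element-wise products:
-3 * -4 = 12
-1 * 1 = -1
-1 * -1 = 1
Sum = 12 + -1 + 1
= 12

12


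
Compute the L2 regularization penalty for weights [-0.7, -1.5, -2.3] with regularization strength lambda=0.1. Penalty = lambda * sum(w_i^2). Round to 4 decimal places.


Squaring each weight:
(-0.7)^2 = 0.49
(-1.5)^2 = 2.25
(-2.3)^2 = 5.29
Sum of squares = 8.03
Penalty = 0.1 * 8.03 = 0.8030

0.8030


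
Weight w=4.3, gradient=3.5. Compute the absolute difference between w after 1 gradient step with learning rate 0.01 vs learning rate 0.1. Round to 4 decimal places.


With lr=0.01: w_new = 4.3 - 0.01 * 3.5 = 4.265
With lr=0.1: w_new = 4.3 - 0.1 * 3.5 = 3.95
Absolute difference = |4.265 - 3.95|
= 0.3150

0.3150


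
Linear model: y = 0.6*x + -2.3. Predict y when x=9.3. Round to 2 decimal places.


y = 0.6 * 9.3 + (-2.3)
= 5.58 + (-2.3)
= 3.28

3.28


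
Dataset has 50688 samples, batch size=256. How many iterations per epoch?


Iterations per epoch = dataset_size / batch_size
= 50688 / 256
= 198

198


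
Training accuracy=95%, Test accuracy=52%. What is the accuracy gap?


Gap = train_accuracy - test_accuracy
= 95 - 52
= 43%
This large gap strongly indicates overfitting.

43


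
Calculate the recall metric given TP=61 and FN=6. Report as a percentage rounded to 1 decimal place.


Recall = TP / (TP + FN) * 100
= 61 / (61 + 6)
= 61 / 67
= 0.9104
= 91.0%

91.0


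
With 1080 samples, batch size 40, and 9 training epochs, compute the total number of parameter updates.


Iterations per epoch = 1080 / 40 = 27
Total updates = iterations_per_epoch * epochs
= 27 * 9
= 243

243


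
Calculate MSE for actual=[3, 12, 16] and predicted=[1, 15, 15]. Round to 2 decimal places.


Differences: [2, -3, 1]
Squared errors: [4, 9, 1]
Sum of squared errors = 14
MSE = 14 / 3 = 4.67

4.67


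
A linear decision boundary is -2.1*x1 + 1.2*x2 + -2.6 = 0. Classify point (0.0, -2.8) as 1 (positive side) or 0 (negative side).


Compute -2.1 * 0.0 + 1.2 * -2.8 + -2.6
= -0.0 + -3.36 + -2.6
= -5.96
Since -5.96 < 0, the point is on the negative side.

0


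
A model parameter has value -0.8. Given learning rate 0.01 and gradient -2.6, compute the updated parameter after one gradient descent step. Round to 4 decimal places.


w_new = w_old - lr * gradient
= -0.8 - 0.01 * -2.6
= -0.8 - (-0.026)
= -0.7740

-0.7740


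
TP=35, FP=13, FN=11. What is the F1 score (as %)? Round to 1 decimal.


Precision = TP / (TP + FP) = 35 / 48 = 0.7292
Recall = TP / (TP + FN) = 35 / 46 = 0.7609
F1 = 2 * P * R / (P + R)
= 2 * 0.7292 * 0.7609 / (0.7292 + 0.7609)
= 1.1096 / 1.49
= 0.7447
As percentage: 74.5%

74.5


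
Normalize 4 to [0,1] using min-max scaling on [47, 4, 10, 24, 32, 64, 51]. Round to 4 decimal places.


Min = 4, Max = 64
Range = 64 - 4 = 60
Scaled = (x - min) / (max - min)
= (4 - 4) / 60
= 0 / 60
= 0.0000

0.0000


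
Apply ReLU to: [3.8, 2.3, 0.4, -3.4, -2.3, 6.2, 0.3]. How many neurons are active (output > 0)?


ReLU(x) = max(0, x) for each element:
ReLU(3.8) = 3.8
ReLU(2.3) = 2.3
ReLU(0.4) = 0.4
ReLU(-3.4) = 0
ReLU(-2.3) = 0
ReLU(6.2) = 6.2
ReLU(0.3) = 0.3
Active neurons (>0): 5

5


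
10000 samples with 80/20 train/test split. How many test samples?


Train samples = 10000 * 80% = 8000
Test samples = 10000 - 8000
= 2000

2000


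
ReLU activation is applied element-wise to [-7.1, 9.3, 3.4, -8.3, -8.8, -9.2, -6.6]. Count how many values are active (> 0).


ReLU(x) = max(0, x) for each element:
ReLU(-7.1) = 0
ReLU(9.3) = 9.3
ReLU(3.4) = 3.4
ReLU(-8.3) = 0
ReLU(-8.8) = 0
ReLU(-9.2) = 0
ReLU(-6.6) = 0
Active neurons (>0): 2

2


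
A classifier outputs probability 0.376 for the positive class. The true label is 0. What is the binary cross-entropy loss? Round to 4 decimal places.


For y=0: Loss = -log(1-p)
= -log(1 - 0.376)
= -log(0.624)
= -(-0.4716)
= 0.4716

0.4716


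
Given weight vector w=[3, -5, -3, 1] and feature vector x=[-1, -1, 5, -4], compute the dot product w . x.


Element-wise products:
3 * -1 = -3
-5 * -1 = 5
-3 * 5 = -15
1 * -4 = -4
Sum = -3 + 5 + -15 + -4
= -17

-17


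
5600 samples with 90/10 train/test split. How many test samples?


Train samples = 5600 * 90% = 5040
Test samples = 5600 - 5040
= 560

560


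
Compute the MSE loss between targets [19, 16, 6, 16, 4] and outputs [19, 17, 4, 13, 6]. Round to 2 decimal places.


Differences: [0, -1, 2, 3, -2]
Squared errors: [0, 1, 4, 9, 4]
Sum of squared errors = 18
MSE = 18 / 5 = 3.60

3.60


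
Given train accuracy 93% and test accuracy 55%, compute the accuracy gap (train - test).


Gap = train_accuracy - test_accuracy
= 93 - 55
= 38%
This large gap strongly indicates overfitting.

38


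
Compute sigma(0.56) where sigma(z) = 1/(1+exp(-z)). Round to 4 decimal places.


sigmoid(z) = 1 / (1 + exp(-z))
exp(-(0.56)) = exp(-0.56) = 0.5712
1 + 0.5712 = 1.5712
1 / 1.5712 = 0.6365

0.6365


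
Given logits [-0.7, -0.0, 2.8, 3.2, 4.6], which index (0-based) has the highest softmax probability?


Softmax is a monotonic transformation, so it preserves the argmax.
We need to find the index of the maximum logit.
Index 0: -0.7
Index 1: -0.0
Index 2: 2.8
Index 3: 3.2
Index 4: 4.6
Maximum logit = 4.6 at index 4

4


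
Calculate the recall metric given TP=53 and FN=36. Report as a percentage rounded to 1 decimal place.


Recall = TP / (TP + FN) * 100
= 53 / (53 + 36)
= 53 / 89
= 0.5955
= 59.6%

59.6


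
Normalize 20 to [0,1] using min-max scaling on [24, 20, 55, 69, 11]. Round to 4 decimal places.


Min = 11, Max = 69
Range = 69 - 11 = 58
Scaled = (x - min) / (max - min)
= (20 - 11) / 58
= 9 / 58
= 0.1552

0.1552


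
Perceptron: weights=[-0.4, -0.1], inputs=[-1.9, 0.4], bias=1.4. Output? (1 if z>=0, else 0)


z = w . x + b
= -0.4*-1.9 + -0.1*0.4 + 1.4
= 0.76 + -0.04 + 1.4
= 0.72 + 1.4
= 2.12
Since z = 2.12 >= 0, output = 1

1


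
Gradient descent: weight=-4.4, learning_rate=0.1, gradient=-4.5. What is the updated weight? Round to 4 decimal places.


w_new = w_old - lr * gradient
= -4.4 - 0.1 * -4.5
= -4.4 - (-0.45)
= -3.9500

-3.9500


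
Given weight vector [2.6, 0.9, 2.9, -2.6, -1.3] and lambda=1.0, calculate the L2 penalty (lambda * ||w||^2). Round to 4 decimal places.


Squaring each weight:
2.6^2 = 6.76
0.9^2 = 0.81
2.9^2 = 8.41
(-2.6)^2 = 6.76
(-1.3)^2 = 1.69
Sum of squares = 24.43
Penalty = 1.0 * 24.43 = 24.4300

24.4300


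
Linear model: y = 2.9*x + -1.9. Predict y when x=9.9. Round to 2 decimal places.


y = 2.9 * 9.9 + (-1.9)
= 28.71 + (-1.9)
= 26.81

26.81


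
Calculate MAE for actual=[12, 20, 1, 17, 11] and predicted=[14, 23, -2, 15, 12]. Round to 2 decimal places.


Absolute errors: [2, 3, 3, 2, 1]
Sum of absolute errors = 11
MAE = 11 / 5 = 2.20

2.20


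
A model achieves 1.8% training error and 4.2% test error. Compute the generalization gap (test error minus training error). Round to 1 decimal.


Generalization gap = test_error - train_error
= 4.2 - 1.8
= 2.4%
A moderate gap.

2.4


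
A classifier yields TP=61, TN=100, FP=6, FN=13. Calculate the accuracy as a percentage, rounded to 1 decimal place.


Accuracy = (TP + TN) / (TP + TN + FP + FN) * 100
= (61 + 100) / (61 + 100 + 6 + 13)
= 161 / 180
= 0.8944
= 89.4%

89.4


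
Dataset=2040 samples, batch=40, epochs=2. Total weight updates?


Iterations per epoch = 2040 / 40 = 51
Total updates = iterations_per_epoch * epochs
= 51 * 2
= 102

102


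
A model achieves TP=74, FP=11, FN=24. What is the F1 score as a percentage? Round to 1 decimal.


Precision = TP / (TP + FP) = 74 / 85 = 0.8706
Recall = TP / (TP + FN) = 74 / 98 = 0.7551
F1 = 2 * P * R / (P + R)
= 2 * 0.8706 * 0.7551 / (0.8706 + 0.7551)
= 1.3148 / 1.6257
= 0.8087
As percentage: 80.9%

80.9


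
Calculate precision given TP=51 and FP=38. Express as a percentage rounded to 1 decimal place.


Precision = TP / (TP + FP) * 100
= 51 / (51 + 38)
= 51 / 89
= 0.573
= 57.3%

57.3


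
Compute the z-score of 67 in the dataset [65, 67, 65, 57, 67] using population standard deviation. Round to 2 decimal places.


Mean = (65 + 67 + 65 + 57 + 67) / 5 = 64.2
Variance = sum((x_i - mean)^2) / n = 13.76
Std = sqrt(13.76) = 3.7094
Z = (x - mean) / std
= (67 - 64.2) / 3.7094
= 2.8 / 3.7094
= 0.75

0.75


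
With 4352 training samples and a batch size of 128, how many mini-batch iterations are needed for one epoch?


Iterations per epoch = dataset_size / batch_size
= 4352 / 128
= 34

34


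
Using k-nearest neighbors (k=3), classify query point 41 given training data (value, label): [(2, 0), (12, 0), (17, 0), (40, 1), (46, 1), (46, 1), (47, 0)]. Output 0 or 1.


Distances from query 41:
Point 40 (class 1): distance = 1
Point 46 (class 1): distance = 5
Point 46 (class 1): distance = 5
K=3 nearest neighbors: classes = [1, 1, 1]
Votes for class 1: 3 / 3
Majority vote => class 1

1


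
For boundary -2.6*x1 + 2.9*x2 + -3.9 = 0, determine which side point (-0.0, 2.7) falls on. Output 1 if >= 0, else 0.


Compute -2.6 * -0.0 + 2.9 * 2.7 + -3.9
= 0.0 + 7.83 + -3.9
= 3.93
Since 3.93 >= 0, the point is on the positive side.

1


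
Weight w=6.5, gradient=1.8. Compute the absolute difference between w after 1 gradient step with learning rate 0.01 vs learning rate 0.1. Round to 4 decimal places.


With lr=0.01: w_new = 6.5 - 0.01 * 1.8 = 6.482
With lr=0.1: w_new = 6.5 - 0.1 * 1.8 = 6.32
Absolute difference = |6.482 - 6.32|
= 0.1620

0.1620


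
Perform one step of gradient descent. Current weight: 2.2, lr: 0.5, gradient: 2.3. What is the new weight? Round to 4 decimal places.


w_new = w_old - lr * gradient
= 2.2 - 0.5 * 2.3
= 2.2 - (1.15)
= 1.0500

1.0500


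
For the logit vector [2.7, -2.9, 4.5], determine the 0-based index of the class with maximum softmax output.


Softmax is a monotonic transformation, so it preserves the argmax.
We need to find the index of the maximum logit.
Index 0: 2.7
Index 1: -2.9
Index 2: 4.5
Maximum logit = 4.5 at index 2

2


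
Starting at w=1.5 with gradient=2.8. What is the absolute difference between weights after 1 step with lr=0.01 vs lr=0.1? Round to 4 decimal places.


With lr=0.01: w_new = 1.5 - 0.01 * 2.8 = 1.472
With lr=0.1: w_new = 1.5 - 0.1 * 2.8 = 1.22
Absolute difference = |1.472 - 1.22|
= 0.2520

0.2520


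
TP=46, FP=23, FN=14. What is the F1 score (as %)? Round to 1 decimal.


Precision = TP / (TP + FP) = 46 / 69 = 0.6667
Recall = TP / (TP + FN) = 46 / 60 = 0.7667
F1 = 2 * P * R / (P + R)
= 2 * 0.6667 * 0.7667 / (0.6667 + 0.7667)
= 1.0222 / 1.4333
= 0.7132
As percentage: 71.3%

71.3


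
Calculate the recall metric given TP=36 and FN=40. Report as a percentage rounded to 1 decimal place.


Recall = TP / (TP + FN) * 100
= 36 / (36 + 40)
= 36 / 76
= 0.4737
= 47.4%

47.4


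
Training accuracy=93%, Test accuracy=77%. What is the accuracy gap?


Gap = train_accuracy - test_accuracy
= 93 - 77
= 16%
This gap suggests the model is overfitting.

16


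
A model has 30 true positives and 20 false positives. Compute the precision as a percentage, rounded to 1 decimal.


Precision = TP / (TP + FP) * 100
= 30 / (30 + 20)
= 30 / 50
= 0.6
= 60.0%

60.0


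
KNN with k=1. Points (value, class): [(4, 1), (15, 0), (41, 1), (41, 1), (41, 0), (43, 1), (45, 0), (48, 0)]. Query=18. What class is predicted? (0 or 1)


Distances from query 18:
Point 15 (class 0): distance = 3
K=1 nearest neighbors: classes = [0]
Votes for class 1: 0 / 1
Majority vote => class 0

0


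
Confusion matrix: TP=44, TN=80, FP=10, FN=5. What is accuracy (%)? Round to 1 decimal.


Accuracy = (TP + TN) / (TP + TN + FP + FN) * 100
= (44 + 80) / (44 + 80 + 10 + 5)
= 124 / 139
= 0.8921
= 89.2%

89.2


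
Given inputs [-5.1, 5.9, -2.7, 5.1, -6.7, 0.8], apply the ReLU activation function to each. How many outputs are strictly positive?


ReLU(x) = max(0, x) for each element:
ReLU(-5.1) = 0
ReLU(5.9) = 5.9
ReLU(-2.7) = 0
ReLU(5.1) = 5.1
ReLU(-6.7) = 0
ReLU(0.8) = 0.8
Active neurons (>0): 3

3


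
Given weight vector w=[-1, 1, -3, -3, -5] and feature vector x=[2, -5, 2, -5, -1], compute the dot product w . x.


Element-wise products:
-1 * 2 = -2
1 * -5 = -5
-3 * 2 = -6
-3 * -5 = 15
-5 * -1 = 5
Sum = -2 + -5 + -6 + 15 + 5
= 7

7


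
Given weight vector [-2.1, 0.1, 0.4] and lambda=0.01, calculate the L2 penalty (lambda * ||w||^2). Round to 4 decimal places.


Squaring each weight:
(-2.1)^2 = 4.41
0.1^2 = 0.01
0.4^2 = 0.16
Sum of squares = 4.58
Penalty = 0.01 * 4.58 = 0.0458

0.0458


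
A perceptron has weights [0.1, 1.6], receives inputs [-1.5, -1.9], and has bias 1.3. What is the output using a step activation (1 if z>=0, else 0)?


z = w . x + b
= 0.1*-1.5 + 1.6*-1.9 + 1.3
= -0.15 + -3.04 + 1.3
= -3.19 + 1.3
= -1.89
Since z = -1.89 < 0, output = 0

0
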